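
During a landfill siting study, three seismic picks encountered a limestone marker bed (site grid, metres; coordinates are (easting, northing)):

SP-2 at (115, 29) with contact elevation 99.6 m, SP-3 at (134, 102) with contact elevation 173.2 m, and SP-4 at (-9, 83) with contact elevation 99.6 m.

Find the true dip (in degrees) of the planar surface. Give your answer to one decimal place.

44.6°

Let the plane be z = a·E + b·N + c.
SP-3−SP-2: 19a + 73b = 73.6;  SP-4−SP-2: −124a + 54b = 0.
Solving gives a = 0.39436, b = 0.90558.
Gradient magnitude |∇z| = √(a² + b²) = √(0.15552 + 0.82007) = 0.98772.
True dip = arctan(0.98772) = 44.6°, dipping toward SSW (azimuth ≈ 204°).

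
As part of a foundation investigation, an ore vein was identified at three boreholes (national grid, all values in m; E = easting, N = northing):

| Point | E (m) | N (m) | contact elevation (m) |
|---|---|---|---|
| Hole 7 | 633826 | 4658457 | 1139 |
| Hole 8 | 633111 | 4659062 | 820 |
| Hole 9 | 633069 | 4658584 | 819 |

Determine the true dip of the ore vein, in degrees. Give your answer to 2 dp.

Two edge vectors: Hole 7→Hole 8 = (-715, 605, -319), Hole 7→Hole 9 = (-757, 127, -320).
Normal n = (Hole 7→Hole 8) × (Hole 7→Hole 9) = (-153087, 12683, 367180).
So ∂z/∂E = −n_x/n_z = 0.41693 and ∂z/∂N = −n_y/n_z = −0.03454.
Gradient magnitude |∇z| = √(a² + b²) = √(0.17383 + 0.00119) = 0.41835.
True dip = arctan(0.41835) = 22.70°, dipping toward W (azimuth ≈ 275°).

22.70°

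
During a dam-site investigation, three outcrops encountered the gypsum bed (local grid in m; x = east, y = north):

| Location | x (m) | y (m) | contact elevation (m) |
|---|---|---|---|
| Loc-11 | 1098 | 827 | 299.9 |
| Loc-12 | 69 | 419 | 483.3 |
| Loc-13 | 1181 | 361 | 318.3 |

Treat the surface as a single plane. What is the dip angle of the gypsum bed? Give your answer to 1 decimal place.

9.4°

Two edge vectors: Loc-11→Loc-12 = (-1029, -408, 183.4), Loc-11→Loc-13 = (83, -466, 18.4).
Normal n = (Loc-11→Loc-12) × (Loc-11→Loc-13) = (77957.2, 34155.8, 513378).
So ∂z/∂x = −n_x/n_z = −0.15185 and ∂z/∂y = −n_y/n_z = −0.06653.
Gradient magnitude |∇z| = √(a² + b²) = √(0.02306 + 0.00443) = 0.16579.
True dip = arctan(0.16579) = 9.4°, dipping toward ENE (azimuth ≈ 066°).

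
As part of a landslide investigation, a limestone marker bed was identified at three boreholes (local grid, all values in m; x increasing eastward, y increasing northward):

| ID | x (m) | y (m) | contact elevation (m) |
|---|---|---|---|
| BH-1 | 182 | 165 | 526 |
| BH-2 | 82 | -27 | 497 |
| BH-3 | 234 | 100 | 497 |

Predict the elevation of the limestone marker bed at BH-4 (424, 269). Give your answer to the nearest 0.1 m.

Two edge vectors: BH-1→BH-2 = (-100, -192, -29), BH-1→BH-3 = (52, -65, -29).
Normal n = (BH-1→BH-2) × (BH-1→BH-3) = (3683, -4408, 16484).
So ∂z/∂x = −n_x/n_z = −0.22343 and ∂z/∂y = −n_y/n_z = 0.26741.
Intercept c from BH-1: 526 + 40.66 − 44.12 = 522.54.
At (424, 269): z = −94.7 + 71.9 + 522.54 = 499.7 m.

499.7 m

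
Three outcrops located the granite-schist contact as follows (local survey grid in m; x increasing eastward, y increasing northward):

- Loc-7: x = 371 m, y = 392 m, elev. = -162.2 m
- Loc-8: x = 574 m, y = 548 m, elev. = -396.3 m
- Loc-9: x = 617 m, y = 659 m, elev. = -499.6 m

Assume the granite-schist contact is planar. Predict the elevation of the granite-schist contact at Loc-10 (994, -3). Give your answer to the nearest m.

Two edge vectors: Loc-7→Loc-8 = (203, 156, -234.1), Loc-7→Loc-9 = (246, 267, -337.4).
Normal n = (Loc-7→Loc-8) × (Loc-7→Loc-9) = (9870.3, 10903.6, 15825).
So ∂z/∂x = −n_x/n_z = −0.62372 and ∂z/∂y = −n_y/n_z = −0.68901.
Intercept c from Loc-7: -162.2 + 231.40 + 270.09 = 339.29.
At (994, -3): z = −620.0 + 2.1 + 339.29 = -278.6 m.

-279 m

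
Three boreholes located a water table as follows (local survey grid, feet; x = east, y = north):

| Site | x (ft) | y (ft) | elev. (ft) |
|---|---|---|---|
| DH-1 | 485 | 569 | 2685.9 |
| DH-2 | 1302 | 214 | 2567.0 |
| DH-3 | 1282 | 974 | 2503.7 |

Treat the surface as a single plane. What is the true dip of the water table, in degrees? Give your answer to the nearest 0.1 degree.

11.5°

Two edge vectors: DH-1→DH-2 = (817, -355, -118.9), DH-1→DH-3 = (797, 405, -182.2).
Normal n = (DH-1→DH-2) × (DH-1→DH-3) = (112835.5, 54094.1, 613820).
So ∂z/∂x = −n_x/n_z = −0.18383 and ∂z/∂y = −n_y/n_z = −0.08813.
Gradient magnitude |∇z| = √(a² + b²) = √(0.03379 + 0.00777) = 0.20386.
True dip = arctan(0.20386) = 11.5°, dipping toward ENE (azimuth ≈ 064°).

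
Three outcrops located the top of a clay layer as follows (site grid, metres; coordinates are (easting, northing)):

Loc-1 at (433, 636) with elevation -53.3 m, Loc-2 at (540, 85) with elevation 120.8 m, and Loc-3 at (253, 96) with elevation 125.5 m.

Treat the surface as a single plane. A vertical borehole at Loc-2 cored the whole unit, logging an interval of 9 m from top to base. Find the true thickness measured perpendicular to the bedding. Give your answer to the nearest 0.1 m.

Two edge vectors: Loc-1→Loc-2 = (107, -551, 174.1), Loc-1→Loc-3 = (-180, -540, 178.8).
Normal n = (Loc-1→Loc-2) × (Loc-1→Loc-3) = (-4504.8, -50469.6, -156960).
So ∂z/∂E = −n_x/n_z = −0.02870 and ∂z/∂N = −n_y/n_z = −0.32154.
|∇z| = √(a²+b²) = 0.32282, so dip δ = arctan(0.32282) = 17.89°.
True thickness = vertical thickness × cos δ = 9 × cos 17.89° = 8.6 m.

8.6 m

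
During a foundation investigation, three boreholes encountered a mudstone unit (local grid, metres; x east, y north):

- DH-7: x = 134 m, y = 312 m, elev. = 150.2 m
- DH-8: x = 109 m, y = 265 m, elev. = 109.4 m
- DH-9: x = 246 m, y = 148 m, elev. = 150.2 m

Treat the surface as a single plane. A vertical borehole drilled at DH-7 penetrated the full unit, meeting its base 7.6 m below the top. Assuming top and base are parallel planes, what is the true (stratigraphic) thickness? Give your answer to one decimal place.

5.7 m

Two edge vectors: DH-7→DH-8 = (-25, -47, -40.8), DH-7→DH-9 = (112, -164, 0).
Normal n = (DH-7→DH-8) × (DH-7→DH-9) = (-6691.2, -4569.6, 9364).
So ∂z/∂x = −n_x/n_z = 0.71457 and ∂z/∂y = −n_y/n_z = 0.48800.
|∇z| = √(a²+b²) = 0.86530, so dip δ = arctan(0.86530) = 40.87°.
True thickness = vertical thickness × cos δ = 7.6 × cos 40.87° = 5.7 m.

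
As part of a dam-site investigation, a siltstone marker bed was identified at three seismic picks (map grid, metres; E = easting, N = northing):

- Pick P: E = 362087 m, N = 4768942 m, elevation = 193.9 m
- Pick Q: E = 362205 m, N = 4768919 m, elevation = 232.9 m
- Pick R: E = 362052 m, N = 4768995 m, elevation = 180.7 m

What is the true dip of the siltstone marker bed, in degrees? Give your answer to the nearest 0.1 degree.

18.0°

Let the plane be z = a·E + b·N + c.
Pick Q−Pick P: 118a − 23b = 39;  Pick R−Pick P: −35a + 53b = −13.2.
Solving gives a = 0.32362, b = −0.03535.
Gradient magnitude |∇z| = √(a² + b²) = √(0.10473 + 0.00125) = 0.32554.
True dip = arctan(0.32554) = 18.0°, dipping toward W (azimuth ≈ 276°).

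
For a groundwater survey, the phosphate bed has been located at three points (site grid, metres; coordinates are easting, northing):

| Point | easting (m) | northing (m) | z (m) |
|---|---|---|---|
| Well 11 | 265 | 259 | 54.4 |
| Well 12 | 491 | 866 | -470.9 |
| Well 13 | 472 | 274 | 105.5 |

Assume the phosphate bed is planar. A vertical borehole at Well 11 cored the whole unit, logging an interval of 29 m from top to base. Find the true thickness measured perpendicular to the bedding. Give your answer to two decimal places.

20.16 m

Let the plane be z = a·easting + b·northing + c.
Well 12−Well 11: 226a + 607b = −525.3;  Well 13−Well 11: 207a + 15b = 51.1.
Solving gives a = 0.31815, b = −0.98386.
|∇z| = √(a²+b²) = 1.03402, so dip δ = arctan(1.03402) = 45.96°.
True thickness = vertical thickness × cos δ = 29 × cos 45.96° = 20.16 m.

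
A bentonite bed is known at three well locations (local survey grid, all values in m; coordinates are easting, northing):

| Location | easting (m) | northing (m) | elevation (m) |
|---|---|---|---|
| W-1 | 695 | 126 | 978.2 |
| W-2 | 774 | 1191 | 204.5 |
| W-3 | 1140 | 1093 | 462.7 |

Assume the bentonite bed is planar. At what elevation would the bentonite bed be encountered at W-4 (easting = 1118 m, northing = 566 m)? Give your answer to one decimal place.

854.1 m

Two edge vectors: W-1→W-2 = (79, 1065, -773.7), W-1→W-3 = (445, 967, -515.5).
Normal n = (W-1→W-2) × (W-1→W-3) = (199160.4, -303572, -397532).
So ∂z/∂easting = −n_x/n_z = 0.500992 and ∂z/∂northing = −n_y/n_z = −0.763642.
Intercept c from W-1: 978.2 − 348.19 + 96.22 = 726.23.
At (1118, 566): z = 560.1 − 432.2 + 726.23 = 854.1 m.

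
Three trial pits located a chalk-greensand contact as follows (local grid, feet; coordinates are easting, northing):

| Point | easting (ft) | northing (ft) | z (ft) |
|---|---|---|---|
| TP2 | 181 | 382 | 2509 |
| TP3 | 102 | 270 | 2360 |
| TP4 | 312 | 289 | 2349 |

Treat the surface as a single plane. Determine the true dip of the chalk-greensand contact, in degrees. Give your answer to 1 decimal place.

55.8°

Two edge vectors: TP2→TP3 = (-79, -112, -149), TP2→TP4 = (131, -93, -160).
Normal n = (TP2→TP3) × (TP2→TP4) = (4063, -32159, 22019).
So ∂z/∂easting = −n_x/n_z = −0.18452 and ∂z/∂northing = −n_y/n_z = 1.46051.
Gradient magnitude |∇z| = √(a² + b²) = √(0.03405 + 2.13309) = 1.47212.
True dip = arctan(1.47212) = 55.8°, dipping toward S (azimuth ≈ 173°).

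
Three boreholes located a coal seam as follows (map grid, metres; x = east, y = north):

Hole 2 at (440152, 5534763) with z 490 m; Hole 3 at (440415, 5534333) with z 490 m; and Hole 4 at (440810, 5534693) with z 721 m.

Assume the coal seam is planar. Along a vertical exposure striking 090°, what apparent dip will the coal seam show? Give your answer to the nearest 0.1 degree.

Let the plane be z = a·x + b·y + c.
Hole 3−Hole 2: 263a − 430b = 0;  Hole 4−Hole 2: 658a − 70b = 231.
Solving gives a = 0.37550, b = 0.22966.
Unit vector along 090° is (sin 90°, cos 90°) = (1.0000, 0.0000).
Slope in that direction = a·(1.0000) + b·(0.0000) = 0.37550.
Apparent dip = arctan|0.37550| = 20.6° (true dip is 23.8°, so apparent ≤ true as expected).

20.6°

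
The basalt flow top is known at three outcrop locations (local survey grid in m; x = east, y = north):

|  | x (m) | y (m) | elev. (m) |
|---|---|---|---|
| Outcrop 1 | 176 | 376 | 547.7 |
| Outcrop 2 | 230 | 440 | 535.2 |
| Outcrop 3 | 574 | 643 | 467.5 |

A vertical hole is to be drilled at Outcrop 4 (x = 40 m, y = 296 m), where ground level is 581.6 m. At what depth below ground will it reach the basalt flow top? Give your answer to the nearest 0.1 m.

Two edge vectors: Outcrop 1→Outcrop 2 = (54, 64, -12.5), Outcrop 1→Outcrop 3 = (398, 267, -80.2).
Normal n = (Outcrop 1→Outcrop 2) × (Outcrop 1→Outcrop 3) = (-1795.3, -644.2, -11054).
So ∂z/∂x = −n_x/n_z = −0.16241 and ∂z/∂y = −n_y/n_z = −0.05828.
Intercept c from Outcrop 1: 547.7 + 28.58 + 21.91 = 598.20.
At (40, 296): z_contact = −6.50 − 17.25 + 598.20 = 574.45 m.
Depth below ground = 581.6 − 574.45 = 7.1 m.

7.1 m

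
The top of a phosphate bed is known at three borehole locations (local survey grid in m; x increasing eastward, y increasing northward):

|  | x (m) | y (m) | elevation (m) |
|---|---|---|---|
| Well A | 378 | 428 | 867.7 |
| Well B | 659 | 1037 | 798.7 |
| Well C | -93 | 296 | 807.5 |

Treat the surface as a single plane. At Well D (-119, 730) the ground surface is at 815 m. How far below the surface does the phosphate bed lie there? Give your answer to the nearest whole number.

Two edge vectors: Well A→Well B = (281, 609, -69), Well A→Well C = (-471, -132, -60.2).
Normal n = (Well A→Well B) × (Well A→Well C) = (-45769.8, 49415.2, 249747).
So ∂z/∂x = −n_x/n_z = 0.18326 and ∂z/∂y = −n_y/n_z = −0.19786.
Intercept c from Well A: 867.7 − 69.27 + 84.68 = 883.11.
At (-119, 730): z_contact = −21.8 − 144.4 + 883.11 = 716.9 m.
Depth below ground = 815 − 716.9 = 98 m.

98 m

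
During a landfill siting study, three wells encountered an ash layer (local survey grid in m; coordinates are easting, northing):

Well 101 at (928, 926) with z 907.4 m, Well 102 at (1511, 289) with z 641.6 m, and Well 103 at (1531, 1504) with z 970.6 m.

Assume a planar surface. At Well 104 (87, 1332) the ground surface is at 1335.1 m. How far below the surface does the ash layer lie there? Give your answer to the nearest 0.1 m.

Let the plane be z = a·easting + b·northing + c.
Well 102−Well 101: 583a − 637b = −265.8;  Well 103−Well 101: 603a + 578b = 63.2.
Solving gives a = −0.157227, b = 0.273370.
Then c = 907.4 − a·928 − b·926 = 800.17.
At (87, 1332): z_contact = −13.68 + 364.13 + 800.17 = 1150.62 m.
Depth below ground = 1335.1 − 1150.62 = 184.5 m.

184.5 m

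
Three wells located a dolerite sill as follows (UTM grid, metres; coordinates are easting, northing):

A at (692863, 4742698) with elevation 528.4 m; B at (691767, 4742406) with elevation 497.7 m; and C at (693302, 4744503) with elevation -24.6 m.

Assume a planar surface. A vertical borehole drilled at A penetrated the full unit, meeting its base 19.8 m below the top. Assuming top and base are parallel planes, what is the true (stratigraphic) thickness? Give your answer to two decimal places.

Two edge vectors: A→B = (-1096, -292, -30.7), A→C = (439, 1805, -553).
Normal n = (A→B) × (A→C) = (216889.5, -619565.3, -1850092).
So ∂z/∂easting = −n_x/n_z = 0.11723 and ∂z/∂northing = −n_y/n_z = −0.33488.
|∇z| = √(a²+b²) = 0.35481, so dip δ = arctan(0.35481) = 19.54°.
True thickness = vertical thickness × cos δ = 19.8 × cos 19.54° = 18.66 m.

18.66 m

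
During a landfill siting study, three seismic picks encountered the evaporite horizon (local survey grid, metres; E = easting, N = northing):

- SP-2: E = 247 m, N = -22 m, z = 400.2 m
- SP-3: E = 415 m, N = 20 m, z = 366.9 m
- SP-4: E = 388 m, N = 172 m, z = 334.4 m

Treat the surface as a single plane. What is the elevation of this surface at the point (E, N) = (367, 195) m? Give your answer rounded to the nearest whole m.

332 m

Two edge vectors: SP-2→SP-3 = (168, 42, -33.3), SP-2→SP-4 = (141, 194, -65.8).
Normal n = (SP-2→SP-3) × (SP-2→SP-4) = (3696.6, 6359.1, 26670).
So ∂z/∂E = −n_x/n_z = −0.13861 and ∂z/∂N = −n_y/n_z = −0.23844.
Intercept c from SP-2: 400.2 + 34.24 − 5.25 = 429.19.
At (367, 195): z = −50.9 − 46.5 + 429.19 = 331.8 m.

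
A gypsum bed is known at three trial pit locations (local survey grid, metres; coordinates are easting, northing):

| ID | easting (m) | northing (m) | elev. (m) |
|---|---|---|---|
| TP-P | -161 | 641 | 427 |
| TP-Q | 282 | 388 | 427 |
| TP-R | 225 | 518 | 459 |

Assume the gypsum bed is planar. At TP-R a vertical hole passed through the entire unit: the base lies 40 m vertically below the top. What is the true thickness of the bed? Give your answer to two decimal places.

37.41 m

Let the plane be z = a·easting + b·northing + c.
TP-Q−TP-P: 443a − 253b = 0;  TP-R−TP-P: 386a − 123b = 32.
Solving gives a = 0.18754, b = 0.32838.
|∇z| = √(a²+b²) = 0.37816, so dip δ = arctan(0.37816) = 20.71°.
True thickness = vertical thickness × cos δ = 40 × cos 20.71° = 37.41 m.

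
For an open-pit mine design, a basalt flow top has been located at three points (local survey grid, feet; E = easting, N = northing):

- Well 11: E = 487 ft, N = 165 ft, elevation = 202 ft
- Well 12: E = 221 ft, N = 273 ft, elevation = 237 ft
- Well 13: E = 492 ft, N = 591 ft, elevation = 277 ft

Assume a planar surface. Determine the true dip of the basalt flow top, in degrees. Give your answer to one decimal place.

10.6°

Let the plane be z = a·E + b·N + c.
Well 12−Well 11: −266a + 108b = 35;  Well 13−Well 11: 5a + 426b = 75.
Solving gives a = −0.05981, b = 0.17676.
Gradient magnitude |∇z| = √(a² + b²) = √(0.00358 + 0.03124) = 0.18660.
True dip = arctan(0.18660) = 10.6°, dipping toward SSE (azimuth ≈ 161°).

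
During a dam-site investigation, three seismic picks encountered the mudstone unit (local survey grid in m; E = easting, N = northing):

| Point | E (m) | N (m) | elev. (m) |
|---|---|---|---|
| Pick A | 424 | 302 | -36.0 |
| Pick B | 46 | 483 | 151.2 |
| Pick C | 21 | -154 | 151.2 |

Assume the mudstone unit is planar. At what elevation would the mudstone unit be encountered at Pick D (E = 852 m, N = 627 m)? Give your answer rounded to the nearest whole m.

Let the plane be z = a·E + b·N + c.
Pick B−Pick A: −378a + 181b = 187.2;  Pick C−Pick A: −403a − 456b = 187.2.
Solving gives a = −0.48610, b = 0.01908.
Then c = -36 − a·424 − b·302 = 164.35.
At (852, 627): z = −414.2 + 12.0 + 164.35 = -237.9 m.

-238 m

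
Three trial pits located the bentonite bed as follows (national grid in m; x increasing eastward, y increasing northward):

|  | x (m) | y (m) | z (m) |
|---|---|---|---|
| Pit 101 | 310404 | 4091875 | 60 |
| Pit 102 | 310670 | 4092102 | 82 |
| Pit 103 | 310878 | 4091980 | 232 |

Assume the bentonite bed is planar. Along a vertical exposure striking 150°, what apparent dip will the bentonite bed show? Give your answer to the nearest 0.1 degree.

31.6°

Let the plane be z = a·x + b·y + c.
Pit 102−Pit 101: 266a + 227b = 22;  Pit 103−Pit 101: 474a + 105b = 172.
Solving gives a = 0.46109, b = −0.44339.
Unit vector along 150° is (sin 150°, cos 150°) = (0.5000, -0.8660).
Slope in that direction = a·(0.5000) + b·(-0.8660) = 0.61453.
Apparent dip = arctan|0.61453| = 31.6° (true dip is 32.6°, so apparent ≤ true as expected).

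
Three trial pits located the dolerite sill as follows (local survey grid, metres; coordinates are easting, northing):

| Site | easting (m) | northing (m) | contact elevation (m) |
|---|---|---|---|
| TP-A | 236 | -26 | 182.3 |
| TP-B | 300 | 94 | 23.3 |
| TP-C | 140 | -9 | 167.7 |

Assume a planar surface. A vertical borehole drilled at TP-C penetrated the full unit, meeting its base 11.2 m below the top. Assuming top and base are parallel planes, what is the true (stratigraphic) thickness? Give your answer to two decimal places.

Let the plane be z = a·easting + b·northing + c.
TP-B−TP-A: 64a + 120b = −159;  TP-C−TP-A: −96a + 17b = −14.6.
Solving gives a = −0.07543, b = −1.28477.
|∇z| = √(a²+b²) = 1.28698, so dip δ = arctan(1.28698) = 52.15°.
True thickness = vertical thickness × cos δ = 11.2 × cos 52.15° = 6.87 m.

6.87 m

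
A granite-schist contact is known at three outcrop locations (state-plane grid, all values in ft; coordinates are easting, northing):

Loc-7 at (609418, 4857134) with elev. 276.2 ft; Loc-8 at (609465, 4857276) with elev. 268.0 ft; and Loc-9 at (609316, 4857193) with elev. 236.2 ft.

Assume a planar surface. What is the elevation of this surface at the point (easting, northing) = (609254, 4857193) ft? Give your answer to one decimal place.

Let the plane be z = a·easting + b·northing + c.
Loc-8−Loc-7: 47a + 142b = −8.2;  Loc-9−Loc-7: −102a + 59b = −40.
Solving gives a = 0.301106797, b = −0.157408588.
Then c = 276.2 − a·609418 − b·4857134 = 581330.90.
At (609254, 4857193): z = 183450.5 − 764563.9 + 581330.90 = 217.5 ft.

217.5 ft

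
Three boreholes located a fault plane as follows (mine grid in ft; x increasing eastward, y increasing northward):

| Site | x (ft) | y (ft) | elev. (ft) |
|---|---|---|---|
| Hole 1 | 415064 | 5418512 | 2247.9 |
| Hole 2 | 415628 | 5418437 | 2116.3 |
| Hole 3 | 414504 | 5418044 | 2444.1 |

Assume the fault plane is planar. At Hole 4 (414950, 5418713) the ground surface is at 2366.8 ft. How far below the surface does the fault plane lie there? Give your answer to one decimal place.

Let the plane be z = a·x + b·y + c.
Hole 2−Hole 1: 564a − 75b = −131.6;  Hole 3−Hole 1: −560a − 468b = 196.2.
Solving gives a = −0.249397945, b = −0.120805878.
Then c = 2247.9 − a·415064 − b·5418512 = 760352.11.
At (414950, 5418713): z_contact = −103487.68 − 654612.38 + 760352.11 = 2252.05 ft.
Depth below ground = 2366.8 − 2252.05 = 114.8 ft.

114.8 ft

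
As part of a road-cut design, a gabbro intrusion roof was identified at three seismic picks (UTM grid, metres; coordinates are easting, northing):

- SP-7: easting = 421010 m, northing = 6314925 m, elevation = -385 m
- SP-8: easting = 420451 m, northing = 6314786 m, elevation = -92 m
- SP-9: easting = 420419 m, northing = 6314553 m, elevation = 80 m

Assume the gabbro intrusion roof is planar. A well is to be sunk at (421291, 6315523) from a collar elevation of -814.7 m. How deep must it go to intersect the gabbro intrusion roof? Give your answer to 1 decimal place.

81.9 m

Let the plane be z = a·easting + b·northing + c.
SP-8−SP-7: −559a − 139b = 293;  SP-9−SP-7: −591a − 372b = 465.
Solving gives a = −0.352633964, b = −0.689767009.
Then c = -385 − a·421010 − b·6314925 = 4503904.36.
At (421291, 6315523): z_contact = −148561.52 − 4356239.41 + 4503904.36 = -896.57 m.
Depth below ground = -814.7 − (-896.57) = 81.9 m.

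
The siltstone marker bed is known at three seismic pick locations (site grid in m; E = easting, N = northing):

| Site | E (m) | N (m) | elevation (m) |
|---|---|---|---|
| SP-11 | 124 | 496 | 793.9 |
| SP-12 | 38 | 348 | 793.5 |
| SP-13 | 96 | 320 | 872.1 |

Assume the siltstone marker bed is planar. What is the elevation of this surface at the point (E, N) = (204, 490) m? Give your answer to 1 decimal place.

882.3 m

Two edge vectors: SP-11→SP-12 = (-86, -148, -0.4), SP-11→SP-13 = (-28, -176, 78.2).
Normal n = (SP-11→SP-12) × (SP-11→SP-13) = (-11644, 6736.4, 10992).
So ∂z/∂E = −n_x/n_z = 1.05932 and ∂z/∂N = −n_y/n_z = −0.61285.
Intercept c from SP-11: 793.9 − 131.36 + 303.97 = 966.52.
At (204, 490): z = 216.1 − 300.3 + 966.52 = 882.3 m.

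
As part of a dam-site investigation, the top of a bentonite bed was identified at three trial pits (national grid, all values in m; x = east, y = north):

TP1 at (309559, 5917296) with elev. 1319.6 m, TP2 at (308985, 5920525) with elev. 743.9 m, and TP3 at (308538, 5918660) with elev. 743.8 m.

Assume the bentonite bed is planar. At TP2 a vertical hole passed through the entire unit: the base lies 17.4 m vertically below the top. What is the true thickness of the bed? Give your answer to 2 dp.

Two edge vectors: TP1→TP2 = (-574, 3229, -575.7), TP1→TP3 = (-1021, 1364, -575.8).
Normal n = (TP1→TP2) × (TP1→TP3) = (-1074003.4, 257280.5, 2513873).
So ∂z/∂x = −n_x/n_z = 0.42723 and ∂z/∂y = −n_y/n_z = −0.10234.
|∇z| = √(a²+b²) = 0.43932, so dip δ = arctan(0.43932) = 23.72°.
True thickness = vertical thickness × cos δ = 17.4 × cos 23.72° = 15.93 m.

15.93 m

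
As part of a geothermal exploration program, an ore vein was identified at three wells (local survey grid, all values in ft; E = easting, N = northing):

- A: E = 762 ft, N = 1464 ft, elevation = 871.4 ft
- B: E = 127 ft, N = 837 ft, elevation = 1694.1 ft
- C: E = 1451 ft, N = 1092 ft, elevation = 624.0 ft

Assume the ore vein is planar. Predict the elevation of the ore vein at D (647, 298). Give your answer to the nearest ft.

Two edge vectors: A→B = (-635, -627, 822.7), A→C = (689, -372, -247.4).
Normal n = (A→B) × (A→C) = (461164.2, 409741.3, 668223).
So ∂z/∂E = −n_x/n_z = −0.69014 and ∂z/∂N = −n_y/n_z = −0.61318.
Intercept c from A: 871.4 + 525.88 + 897.70 = 2294.98.
At (647, 298): z = −446.5 − 182.7 + 2294.98 = 1665.7 ft.

1666 ft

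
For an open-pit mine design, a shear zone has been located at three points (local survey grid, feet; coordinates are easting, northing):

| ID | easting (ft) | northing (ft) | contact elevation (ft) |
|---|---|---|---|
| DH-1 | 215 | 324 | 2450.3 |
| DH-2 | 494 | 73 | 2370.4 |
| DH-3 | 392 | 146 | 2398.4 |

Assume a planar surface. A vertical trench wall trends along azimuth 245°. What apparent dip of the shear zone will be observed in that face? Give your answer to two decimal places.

10.19°

Let the plane be z = a·easting + b·northing + c.
DH-2−DH-1: 279a − 251b = −79.9;  DH-3−DH-1: 177a − 178b = −51.9.
Solving gives a = −0.22833, b = 0.06453.
Unit vector along 245° is (sin 245°, cos 245°) = (-0.9063, -0.4226).
Slope in that direction = a·(-0.9063) + b·(-0.4226) = 0.17967.
Apparent dip = arctan|0.17967| = 10.19° (true dip is 13.3°, so apparent ≤ true as expected).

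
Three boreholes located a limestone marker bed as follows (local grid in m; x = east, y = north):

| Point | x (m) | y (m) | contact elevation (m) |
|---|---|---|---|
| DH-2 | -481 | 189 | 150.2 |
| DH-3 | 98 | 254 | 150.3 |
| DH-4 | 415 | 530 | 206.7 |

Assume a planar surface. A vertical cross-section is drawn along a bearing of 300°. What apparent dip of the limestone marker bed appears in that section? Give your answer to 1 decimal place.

8.0°

Two edge vectors: DH-2→DH-3 = (579, 65, 0.1), DH-2→DH-4 = (896, 341, 56.5).
Normal n = (DH-2→DH-3) × (DH-2→DH-4) = (3638.4, -32623.9, 139199).
So ∂z/∂x = −n_x/n_z = −0.02614 and ∂z/∂y = −n_y/n_z = 0.23437.
Unit vector along 300° is (sin 300°, cos 300°) = (-0.8660, 0.5000).
Slope in that direction = a·(-0.8660) + b·(0.5000) = 0.13982.
Apparent dip = arctan|0.13982| = 8.0° (true dip is 13.3°, so apparent ≤ true as expected).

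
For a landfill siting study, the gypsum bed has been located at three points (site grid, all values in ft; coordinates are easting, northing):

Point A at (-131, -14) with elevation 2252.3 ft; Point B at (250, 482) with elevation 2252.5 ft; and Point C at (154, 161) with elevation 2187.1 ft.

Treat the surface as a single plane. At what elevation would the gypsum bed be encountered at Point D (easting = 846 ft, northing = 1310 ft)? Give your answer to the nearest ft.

2270 ft

Two edge vectors: Point A→Point B = (381, 496, 0.2), Point A→Point C = (285, 175, -65.2).
Normal n = (Point A→Point B) × (Point A→Point C) = (-32374.2, 24898.2, -74685).
So ∂z/∂easting = −n_x/n_z = −0.43348 and ∂z/∂northing = −n_y/n_z = 0.33338.
Intercept c from Point A: 2252.3 − 56.79 + 4.67 = 2200.18.
At (846, 1310): z = −366.7 + 436.7 + 2200.18 = 2270.2 ft.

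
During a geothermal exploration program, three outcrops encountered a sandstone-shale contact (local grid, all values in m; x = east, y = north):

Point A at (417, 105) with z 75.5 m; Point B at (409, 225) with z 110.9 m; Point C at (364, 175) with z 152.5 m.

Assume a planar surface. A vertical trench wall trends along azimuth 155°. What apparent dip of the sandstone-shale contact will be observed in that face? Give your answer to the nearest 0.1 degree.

Two edge vectors: Point A→Point B = (-8, 120, 35.4), Point A→Point C = (-53, 70, 77).
Normal n = (Point A→Point B) × (Point A→Point C) = (6762, -1260.2, 5800).
So ∂z/∂x = −n_x/n_z = −1.16586 and ∂z/∂y = −n_y/n_z = 0.21728.
Unit vector along 155° is (sin 155°, cos 155°) = (0.4226, -0.9063).
Slope in that direction = a·(0.4226) + b·(-0.9063) = −0.68963.
Apparent dip = arctan|0.68963| = 34.6° (true dip is 49.9°, so apparent ≤ true as expected).

34.6°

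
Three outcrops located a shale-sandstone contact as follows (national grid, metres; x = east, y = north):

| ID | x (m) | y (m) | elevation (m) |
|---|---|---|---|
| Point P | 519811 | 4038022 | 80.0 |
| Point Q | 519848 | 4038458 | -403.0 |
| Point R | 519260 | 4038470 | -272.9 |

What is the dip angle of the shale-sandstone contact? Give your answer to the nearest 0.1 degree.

48.1°

Two edge vectors: Point P→Point Q = (37, 436, -483), Point P→Point R = (-551, 448, -352.9).
Normal n = (Point P→Point Q) × (Point P→Point R) = (62519.6, 279190.3, 256812).
So ∂z/∂x = −n_x/n_z = −0.24345 and ∂z/∂y = −n_y/n_z = −1.08714.
Gradient magnitude |∇z| = √(a² + b²) = √(0.05927 + 1.18187) = 1.11406.
True dip = arctan(1.11406) = 48.1°, dipping toward NNE (azimuth ≈ 013°).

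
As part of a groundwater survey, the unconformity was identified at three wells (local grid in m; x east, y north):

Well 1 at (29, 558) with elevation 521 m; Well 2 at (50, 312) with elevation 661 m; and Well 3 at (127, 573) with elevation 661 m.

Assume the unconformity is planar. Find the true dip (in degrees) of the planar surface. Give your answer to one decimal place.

57.3°

Let the plane be z = a·x + b·y + c.
Well 2−Well 1: 21a − 246b = 140;  Well 3−Well 1: 98a + 15b = 140.
Solving gives a = 1.49613, b = −0.44139.
Gradient magnitude |∇z| = √(a² + b²) = √(2.23841 + 0.19482) = 1.55988.
True dip = arctan(1.55988) = 57.3°, dipping toward WNW (azimuth ≈ 286°).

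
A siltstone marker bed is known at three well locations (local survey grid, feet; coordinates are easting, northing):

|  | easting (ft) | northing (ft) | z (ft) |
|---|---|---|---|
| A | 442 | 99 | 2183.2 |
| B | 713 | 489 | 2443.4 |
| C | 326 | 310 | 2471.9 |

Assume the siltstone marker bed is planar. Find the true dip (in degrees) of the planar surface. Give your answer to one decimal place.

50.2°

Two edge vectors: A→B = (271, 390, 260.2), A→C = (-116, 211, 288.7).
Normal n = (A→B) × (A→C) = (57690.8, -108420.9, 102421).
So ∂z/∂easting = −n_x/n_z = −0.56327 and ∂z/∂northing = −n_y/n_z = 1.05858.
Gradient magnitude |∇z| = √(a² + b²) = √(0.31727 + 1.12059) = 1.19911.
True dip = arctan(1.19911) = 50.2°, dipping toward SSE (azimuth ≈ 152°).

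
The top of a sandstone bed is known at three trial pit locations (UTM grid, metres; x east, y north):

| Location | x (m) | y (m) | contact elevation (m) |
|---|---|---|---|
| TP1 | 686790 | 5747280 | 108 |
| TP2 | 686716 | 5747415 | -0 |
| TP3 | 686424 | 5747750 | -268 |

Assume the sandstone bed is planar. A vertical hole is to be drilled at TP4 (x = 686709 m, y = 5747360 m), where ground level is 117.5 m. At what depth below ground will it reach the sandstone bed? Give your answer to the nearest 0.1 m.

73.5 m

Two edge vectors: TP1→TP2 = (-74, 135, -108), TP1→TP3 = (-366, 470, -376).
Normal n = (TP1→TP2) × (TP1→TP3) = (0, 11704, 14630).
So ∂z/∂x = −n_x/n_z = 0.000000000 and ∂z/∂y = −n_y/n_z = −0.800000000.
Intercept c from TP1: 108 + 0.00 + 4597824.00 = 4597932.00.
At (686709, 5747360): z_contact = 0.00 − 4597888.00 + 4597932.00 = 44.00 m.
Depth below ground = 117.5 − 44.00 = 73.5 m.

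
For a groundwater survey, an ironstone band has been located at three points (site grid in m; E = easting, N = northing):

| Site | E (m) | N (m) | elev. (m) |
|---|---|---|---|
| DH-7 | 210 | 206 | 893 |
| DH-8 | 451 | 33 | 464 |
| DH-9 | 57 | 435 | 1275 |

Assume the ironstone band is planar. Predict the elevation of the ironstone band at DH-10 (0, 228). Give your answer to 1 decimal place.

Let the plane be z = a·E + b·N + c.
DH-8−DH-7: 241a − 173b = −429;  DH-9−DH-7: −153a + 229b = 382.
Solving gives a = −1.11960, b = 0.92009.
Then c = 893 − a·210 − b·206 = 938.58.
At (0, 228): z = 0.0 + 209.8 + 938.58 = 1148.4 m.

1148.4 m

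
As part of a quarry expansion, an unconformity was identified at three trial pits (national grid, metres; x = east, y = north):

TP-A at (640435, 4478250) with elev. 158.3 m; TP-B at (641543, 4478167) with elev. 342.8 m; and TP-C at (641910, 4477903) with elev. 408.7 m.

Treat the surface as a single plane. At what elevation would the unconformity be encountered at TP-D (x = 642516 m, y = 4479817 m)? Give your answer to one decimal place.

Let the plane be z = a·x + b·y + c.
TP-B−TP-A: 1108a − 83b = 184.5;  TP-C−TP-A: 1475a − 347b = 250.4.
Solving gives a = 0.164999561, b = −0.020246822.
Then c = 158.3 − a·640435 − b·4478250 = −14842.86.
At (642516, 4479817): z = 106014.9 − 90702.1 − 14842.86 = 469.9 m.

469.9 m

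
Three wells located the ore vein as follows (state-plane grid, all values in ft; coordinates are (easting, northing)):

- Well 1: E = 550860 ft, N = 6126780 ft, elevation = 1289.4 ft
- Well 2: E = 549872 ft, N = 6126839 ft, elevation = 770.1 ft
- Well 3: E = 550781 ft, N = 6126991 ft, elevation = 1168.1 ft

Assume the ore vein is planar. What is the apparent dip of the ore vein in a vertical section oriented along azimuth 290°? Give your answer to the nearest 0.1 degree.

31.2°

Two edge vectors: Well 1→Well 2 = (-988, 59, -519.3), Well 1→Well 3 = (-79, 211, -121.3).
Normal n = (Well 1→Well 2) × (Well 1→Well 3) = (102415.6, -78819.7, -203807).
So ∂z/∂E = −n_x/n_z = 0.50251 and ∂z/∂N = −n_y/n_z = −0.38674.
Unit vector along 290° is (sin 290°, cos 290°) = (-0.9397, 0.3420).
Slope in that direction = a·(-0.9397) + b·(0.3420) = −0.60448.
Apparent dip = arctan|0.60448| = 31.2° (true dip is 32.4°, so apparent ≤ true as expected).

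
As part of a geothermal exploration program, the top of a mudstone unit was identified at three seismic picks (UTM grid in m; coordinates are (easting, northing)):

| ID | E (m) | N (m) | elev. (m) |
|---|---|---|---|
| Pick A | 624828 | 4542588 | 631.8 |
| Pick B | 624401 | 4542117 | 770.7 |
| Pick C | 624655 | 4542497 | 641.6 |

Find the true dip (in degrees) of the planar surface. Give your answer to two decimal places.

26.66°

Two edge vectors: Pick A→Pick B = (-427, -471, 138.9), Pick A→Pick C = (-173, -91, 9.8).
Normal n = (Pick A→Pick B) × (Pick A→Pick C) = (8024.1, -19845.1, -42626).
So ∂z/∂E = −n_x/n_z = 0.18824 and ∂z/∂N = −n_y/n_z = −0.46556.
Gradient magnitude |∇z| = √(a² + b²) = √(0.03544 + 0.21675) = 0.50218.
True dip = arctan(0.50218) = 26.66°, dipping toward NNW (azimuth ≈ 338°).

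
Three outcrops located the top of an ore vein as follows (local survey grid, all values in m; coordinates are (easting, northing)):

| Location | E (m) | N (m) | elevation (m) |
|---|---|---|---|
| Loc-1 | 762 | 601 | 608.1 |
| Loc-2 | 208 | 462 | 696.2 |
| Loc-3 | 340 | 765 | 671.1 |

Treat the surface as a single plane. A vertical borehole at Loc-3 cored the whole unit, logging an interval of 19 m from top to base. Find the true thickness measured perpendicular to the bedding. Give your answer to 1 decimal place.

Two edge vectors: Loc-1→Loc-2 = (-554, -139, 88.1), Loc-1→Loc-3 = (-422, 164, 63).
Normal n = (Loc-1→Loc-2) × (Loc-1→Loc-3) = (-23205.4, -2276.2, -149514).
So ∂z/∂E = −n_x/n_z = −0.15521 and ∂z/∂N = −n_y/n_z = −0.01522.
|∇z| = √(a²+b²) = 0.15595, so dip δ = arctan(0.15595) = 8.86°.
True thickness = vertical thickness × cos δ = 19 × cos 8.86° = 18.8 m.

18.8 m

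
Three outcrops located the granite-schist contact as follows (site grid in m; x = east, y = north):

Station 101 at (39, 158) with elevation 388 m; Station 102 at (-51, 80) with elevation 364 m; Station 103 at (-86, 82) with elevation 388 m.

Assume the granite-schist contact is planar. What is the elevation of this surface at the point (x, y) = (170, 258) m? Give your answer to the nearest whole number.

Two edge vectors: Station 101→Station 102 = (-90, -78, -24), Station 101→Station 103 = (-125, -76, 0).
Normal n = (Station 101→Station 102) × (Station 101→Station 103) = (-1824, 3000, -2910).
So ∂z/∂x = −n_x/n_z = −0.62680 and ∂z/∂y = −n_y/n_z = 1.03093.
Intercept c from Station 101: 388 + 24.45 − 162.89 = 249.56.
At (170, 258): z = −106.6 + 266.0 + 249.56 = 409.0 m.

409 m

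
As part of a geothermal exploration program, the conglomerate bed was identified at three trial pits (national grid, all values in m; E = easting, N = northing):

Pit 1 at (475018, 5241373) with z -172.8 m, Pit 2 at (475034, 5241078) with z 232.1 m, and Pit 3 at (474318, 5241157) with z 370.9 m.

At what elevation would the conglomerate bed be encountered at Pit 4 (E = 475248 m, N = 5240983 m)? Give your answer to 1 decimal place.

289.9 m

Two edge vectors: Pit 1→Pit 2 = (16, -295, 404.9), Pit 1→Pit 3 = (-700, -216, 543.7).
Normal n = (Pit 1→Pit 2) × (Pit 1→Pit 3) = (-72933.1, -292129.2, -209956).
So ∂z/∂E = −n_x/n_z = −0.347373259 and ∂z/∂N = −n_y/n_z = −1.391382956.
Intercept c from Pit 1: -172.8 + 165008.55 + 7292757.06 = 7457592.81.
At (475248, 5240983): z = −165088.4 − 7292214.4 + 7457592.81 = 289.9 m.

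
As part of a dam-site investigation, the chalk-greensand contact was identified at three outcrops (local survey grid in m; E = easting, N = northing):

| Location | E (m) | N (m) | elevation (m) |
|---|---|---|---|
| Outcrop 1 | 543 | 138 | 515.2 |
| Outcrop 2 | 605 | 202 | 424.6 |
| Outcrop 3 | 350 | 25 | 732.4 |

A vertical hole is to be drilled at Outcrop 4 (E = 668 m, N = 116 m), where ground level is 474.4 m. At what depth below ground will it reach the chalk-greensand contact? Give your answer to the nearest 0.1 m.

Two edge vectors: Outcrop 1→Outcrop 2 = (62, 64, -90.6), Outcrop 1→Outcrop 3 = (-193, -113, 217.2).
Normal n = (Outcrop 1→Outcrop 2) × (Outcrop 1→Outcrop 3) = (3663, 4019.4, 5346).
So ∂z/∂E = −n_x/n_z = −0.68519 and ∂z/∂N = −n_y/n_z = −0.75185.
Intercept c from Outcrop 1: 515.2 + 372.06 + 103.76 = 991.01.
At (668, 116): z_contact = −457.70 − 87.21 + 991.01 = 446.09 m.
Depth below ground = 474.4 − 446.09 = 28.3 m.

28.3 m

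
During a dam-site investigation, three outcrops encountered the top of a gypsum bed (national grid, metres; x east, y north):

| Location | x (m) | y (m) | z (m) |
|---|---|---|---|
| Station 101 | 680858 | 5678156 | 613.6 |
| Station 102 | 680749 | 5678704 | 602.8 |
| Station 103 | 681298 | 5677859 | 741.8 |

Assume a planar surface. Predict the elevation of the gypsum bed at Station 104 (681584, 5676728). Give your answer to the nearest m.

Let the plane be z = a·x + b·y + c.
Station 102−Station 101: −109a + 548b = −10.8;  Station 103−Station 101: 440a − 297b = 128.2.
Solving gives a = 0.32118306, b = 0.04417692.
Then c = 613.6 − a·680858 − b·5678156 = −468909.91.
At (681584, 5676728): z = 218913.2 + 250780.4 − 468909.91 = 783.7 m.

784 m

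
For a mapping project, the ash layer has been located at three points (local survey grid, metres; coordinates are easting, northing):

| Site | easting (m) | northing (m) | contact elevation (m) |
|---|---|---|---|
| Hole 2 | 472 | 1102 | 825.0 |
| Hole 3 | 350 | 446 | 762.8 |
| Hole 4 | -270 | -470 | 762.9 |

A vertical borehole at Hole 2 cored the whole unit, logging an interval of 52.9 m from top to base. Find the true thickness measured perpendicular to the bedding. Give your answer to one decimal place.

51.5 m

Let the plane be z = a·easting + b·northing + c.
Hole 3−Hole 2: −122a − 656b = −62.2;  Hole 4−Hole 2: −742a − 1572b = −62.1.
Solving gives a = −0.19338, b = 0.13078.
|∇z| = √(a²+b²) = 0.23345, so dip δ = arctan(0.23345) = 13.14°.
True thickness = vertical thickness × cos δ = 52.9 × cos 13.14° = 51.5 m.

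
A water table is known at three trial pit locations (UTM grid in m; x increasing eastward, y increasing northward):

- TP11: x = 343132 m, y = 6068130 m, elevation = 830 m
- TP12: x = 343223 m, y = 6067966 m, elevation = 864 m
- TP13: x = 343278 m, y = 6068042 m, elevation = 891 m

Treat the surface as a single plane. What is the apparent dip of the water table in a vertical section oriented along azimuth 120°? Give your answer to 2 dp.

Two edge vectors: TP11→TP12 = (91, -164, 34), TP11→TP13 = (146, -88, 61).
Normal n = (TP11→TP12) × (TP11→TP13) = (-7012, -587, 15936).
So ∂z/∂x = −n_x/n_z = 0.44001 and ∂z/∂y = −n_y/n_z = 0.03683.
Unit vector along 120° is (sin 120°, cos 120°) = (0.8660, -0.5000).
Slope in that direction = a·(0.8660) + b·(-0.5000) = 0.36264.
Apparent dip = arctan|0.36264| = 19.93° (true dip is 23.8°, so apparent ≤ true as expected).

19.93°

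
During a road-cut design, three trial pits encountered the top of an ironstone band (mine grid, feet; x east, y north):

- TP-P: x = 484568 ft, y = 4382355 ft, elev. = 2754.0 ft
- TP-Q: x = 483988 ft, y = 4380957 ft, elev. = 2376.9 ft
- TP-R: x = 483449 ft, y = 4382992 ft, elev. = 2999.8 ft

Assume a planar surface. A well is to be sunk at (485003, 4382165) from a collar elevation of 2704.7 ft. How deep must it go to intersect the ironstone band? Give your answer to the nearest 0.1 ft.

Two edge vectors: TP-P→TP-Q = (-580, -1398, -377.1), TP-P→TP-R = (-1119, 637, 245.8).
Normal n = (TP-P→TP-Q) × (TP-P→TP-R) = (-103415.7, 564538.9, -1933822).
So ∂z/∂x = −n_x/n_z = −0.053477362 and ∂z/∂y = −n_y/n_z = 0.291929092.
Intercept c from TP-P: 2754 + 25913.42 − 1279336.91 = −1250669.50.
At (485003, 4382165): z_contact = −25936.68 + 1279281.45 − 1250669.50 = 2675.27 ft.
Depth below ground = 2704.7 − 2675.27 = 29.4 ft.

29.4 ft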